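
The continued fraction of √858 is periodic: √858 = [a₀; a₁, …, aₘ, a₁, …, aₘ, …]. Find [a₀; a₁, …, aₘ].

[29; 3, 2, 3, 58]

a₀ = ⌊√858⌋ = 29.
With m₀=0, d₀=1 and mₖ₊₁ = dₖaₖ − mₖ, dₖ₊₁ = (n − mₖ₊₁²)/dₖ, aₖ₊₁ = ⌊(a₀+mₖ₊₁)/dₖ₊₁⌋:
  k=1: m=29, d=17, a=3
  k=2: m=22, d=22, a=2
  k=3: m=22, d=17, a=3
  k=4: m=29, d=1, a=58
d=1 and a=2a₀=58 at k=4, so the next step gives (m, d) = (29, 17) again — its k=1 value — and the period has length 4.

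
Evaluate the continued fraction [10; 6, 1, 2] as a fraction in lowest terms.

203/20

Fold from the inside: start with 2/1.
  1 + 1/2 = 3/2
  6 + 2/3 = 20/3
  10 + 3/20 = 203/20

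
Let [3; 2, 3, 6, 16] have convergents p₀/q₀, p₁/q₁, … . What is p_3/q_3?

151/44

Using pₖ = aₖpₖ₋₁ + pₖ₋₂, qₖ = aₖqₖ₋₁ + qₖ₋₂ (with p₋₁=1, p₋₂=0, q₋₁=0, q₋₂=1):
  k=0: a=3, p=3, q=1
  k=1: a=2, p=7, q=2
  k=2: a=3, p=24, q=7
  k=3: a=6, p=151, q=44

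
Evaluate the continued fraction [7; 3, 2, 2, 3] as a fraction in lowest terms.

423/58

Fold from the inside: start with 3/1.
  2 + 1/3 = 7/3
  2 + 3/7 = 17/7
  3 + 7/17 = 58/17
  7 + 17/58 = 423/58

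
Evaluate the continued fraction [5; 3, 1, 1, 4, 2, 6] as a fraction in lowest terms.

2419/458

Fold from the inside: start with 6/1.
  2 + 1/6 = 13/6
  4 + 6/13 = 58/13
  1 + 13/58 = 71/58
  1 + 58/71 = 129/71
  3 + 71/129 = 458/129
  5 + 129/458 = 2419/458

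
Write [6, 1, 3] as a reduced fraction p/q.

27/4

Using pₖ = aₖpₖ₋₁ + pₖ₋₂ and qₖ = aₖqₖ₋₁ + qₖ₋₂:
  k=0: a=6, p=6, q=1
  k=1: a=1, p=7, q=1
  k=2: a=3, p=27, q=4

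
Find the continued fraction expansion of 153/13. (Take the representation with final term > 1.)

[11; 1, 3, 3]

153 = 11·13 + 10
13 = 1·10 + 3
10 = 3·3 + 1
3 = 3·1 + 0  (stop)
So 153/13 = [11; 1, 3, 3].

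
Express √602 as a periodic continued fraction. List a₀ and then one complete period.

a₀ = ⌊√602⌋ = 24.
With m₀=0, d₀=1 and mₖ₊₁ = dₖaₖ − mₖ, dₖ₊₁ = (n − mₖ₊₁²)/dₖ, aₖ₊₁ = ⌊(a₀+mₖ₊₁)/dₖ₊₁⌋:
  k=1: m=24, d=26, a=1
  k=2: m=2, d=23, a=1
  k=3: m=21, d=7, a=6
  k=4: m=21, d=23, a=1
  k=5: m=2, d=26, a=1
  k=6: m=24, d=1, a=48
d=1 and a=2a₀=48 at k=6, so the next step gives (m, d) = (24, 26) again — its k=1 value — and the period has length 6.

[24; 1, 1, 6, 1, 1, 48]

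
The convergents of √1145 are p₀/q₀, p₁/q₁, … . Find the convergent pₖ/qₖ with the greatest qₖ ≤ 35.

√1145 = [33; 1, 5, 5, 1, 66, …] (period length 5).
Convergents:
  p_0/q_0 = 33/1
  p_1/q_1 = 34/1
  p_2/q_2 = 203/6
  p_3/q_3 = 1049/31
  p_4/q_4 = 1252/37
q_3 = 31 ≤ 35 < 37 = q_4, so the answer is 1049/31.

1049/31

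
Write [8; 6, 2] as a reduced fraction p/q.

106/13

Fold from the inside: start with 2/1.
  6 + 1/2 = 13/2
  8 + 2/13 = 106/13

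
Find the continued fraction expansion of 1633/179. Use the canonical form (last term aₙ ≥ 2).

[9; 8, 7, 3]

1633 = 9·179 + 22
179 = 8·22 + 3
22 = 7·3 + 1
3 = 3·1 + 0  (stop)
So 1633/179 = [9; 8, 7, 3].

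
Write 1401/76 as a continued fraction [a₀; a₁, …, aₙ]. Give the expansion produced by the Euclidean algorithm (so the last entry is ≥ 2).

[18; 2, 3, 3, 3]

1401 = 18×76 + 33
76 = 2×33 + 10
33 = 3×10 + 3
10 = 3×3 + 1
3 = 3×1 + 0  (stop)
So 1401/76 = [18; 2, 3, 3, 3].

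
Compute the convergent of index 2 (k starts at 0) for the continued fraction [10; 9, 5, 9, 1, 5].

465/46

Using pₖ = aₖpₖ₋₁ + pₖ₋₂, qₖ = aₖqₖ₋₁ + qₖ₋₂ (with p₋₁=1, p₋₂=0, q₋₁=0, q₋₂=1):
  k=0: a=10, p=10, q=1
  k=1: a=9, p=91, q=9
  k=2: a=5, p=465, q=46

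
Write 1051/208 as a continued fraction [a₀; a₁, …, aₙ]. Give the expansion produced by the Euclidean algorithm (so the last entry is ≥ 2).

1051 = 5*208 + 11
208 = 18*11 + 10
11 = 1*10 + 1
10 = 10*1 + 0  (stop)
So 1051/208 = [5; 18, 1, 10].

[5; 18, 1, 10]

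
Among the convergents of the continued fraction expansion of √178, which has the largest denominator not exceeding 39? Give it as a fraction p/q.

√178 = [13; 2, 1, 12, 1, 2, 26, …] (period length 6).
Convergents:
  p_0/q_0 = 13/1
  p_1/q_1 = 27/2
  p_2/q_2 = 40/3
  p_3/q_3 = 507/38
  p_4/q_4 = 547/41
q_3 = 38 ≤ 39 < 41 = q_4, so the answer is 507/38.

507/38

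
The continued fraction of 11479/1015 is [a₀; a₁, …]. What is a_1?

3

11479 = 11·1015 + 314   →  a_0 = 11
1015 = 3·314 + 73   →  a_1 = 3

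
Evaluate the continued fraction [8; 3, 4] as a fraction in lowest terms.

Using pₖ = aₖpₖ₋₁ + pₖ₋₂ and qₖ = aₖqₖ₋₁ + qₖ₋₂:
  k=0: a=8, p=8, q=1
  k=1: a=3, p=25, q=3
  k=2: a=4, p=108, q=13

108/13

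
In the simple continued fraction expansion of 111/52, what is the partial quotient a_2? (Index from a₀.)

111 = 2·52 + 7   →  a_0 = 2
52 = 7·7 + 3   →  a_1 = 7
7 = 2·3 + 1   →  a_2 = 2

2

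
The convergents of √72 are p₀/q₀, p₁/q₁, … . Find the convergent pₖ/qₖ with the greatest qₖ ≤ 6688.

19601/2310

√72 = [8; 2, 16, …] (period length 2).
Convergents:
  p_0/q_0 = 8/1
  p_1/q_1 = 17/2
  p_2/q_2 = 280/33
  p_3/q_3 = 577/68
  p_4/q_4 = 9512/1121
  p_5/q_5 = 19601/2310
  p_6/q_6 = 323128/38081
q_5 = 2310 ≤ 6688 < 38081 = q_6, so the answer is 19601/2310.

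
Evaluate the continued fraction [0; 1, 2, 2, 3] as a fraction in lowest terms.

17/24

Using pₖ = aₖpₖ₋₁ + pₖ₋₂ and qₖ = aₖqₖ₋₁ + qₖ₋₂:
  k=0: a=0, p=0, q=1
  k=1: a=1, p=1, q=1
  k=2: a=2, p=2, q=3
  k=3: a=2, p=5, q=7
  k=4: a=3, p=17, q=24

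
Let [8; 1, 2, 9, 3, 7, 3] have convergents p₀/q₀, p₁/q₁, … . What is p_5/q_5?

Using pₖ = aₖpₖ₋₁ + pₖ₋₂, qₖ = aₖqₖ₋₁ + qₖ₋₂ (with p₋₁=1, p₋₂=0, q₋₁=0, q₋₂=1):
  k=0: a=8, p=8, q=1
  k=1: a=1, p=9, q=1
  k=2: a=2, p=26, q=3
  k=3: a=9, p=243, q=28
  k=4: a=3, p=755, q=87
  k=5: a=7, p=5528, q=637

5528/637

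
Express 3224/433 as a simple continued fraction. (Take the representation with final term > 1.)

3224 = 7·433 + 193
433 = 2·193 + 47
193 = 4·47 + 5
47 = 9·5 + 2
5 = 2·2 + 1
2 = 2·1 + 0  (stop)
So 3224/433 = [7; 2, 4, 9, 2, 2].

[7; 2, 4, 9, 2, 2]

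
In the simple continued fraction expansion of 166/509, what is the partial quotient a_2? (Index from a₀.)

166 = 0·509 + 166   →  a_0 = 0
509 = 3·166 + 11   →  a_1 = 3
166 = 15·11 + 1   →  a_2 = 15

15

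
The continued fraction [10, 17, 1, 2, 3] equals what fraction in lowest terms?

1780/177

Fold from the inside: start with 3/1.
  2 + 1/3 = 7/3
  1 + 3/7 = 10/7
  17 + 7/10 = 177/10
  10 + 10/177 = 1780/177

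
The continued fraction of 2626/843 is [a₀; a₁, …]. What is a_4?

2626 = 3·843 + 97   →  a_0 = 3
843 = 8·97 + 67   →  a_1 = 8
97 = 1·67 + 30   →  a_2 = 1
67 = 2·30 + 7   →  a_3 = 2
30 = 4·7 + 2   →  a_4 = 4

4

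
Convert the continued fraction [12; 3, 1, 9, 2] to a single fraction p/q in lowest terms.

1005/82

Fold from the inside: start with 2/1.
  9 + 1/2 = 19/2
  1 + 2/19 = 21/19
  3 + 19/21 = 82/21
  12 + 21/82 = 1005/82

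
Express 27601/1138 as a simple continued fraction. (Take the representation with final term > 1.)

[24; 3, 1, 15, 18]

27601 = 24·1138 + 289
1138 = 3·289 + 271
289 = 1·271 + 18
271 = 15·18 + 1
18 = 18·1 + 0  (stop)
So 27601/1138 = [24; 3, 1, 15, 18].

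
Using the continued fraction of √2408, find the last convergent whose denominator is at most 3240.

√2408 = [49; 14, 98, …] (period length 2).
Convergents:
  p_0/q_0 = 49/1
  p_1/q_1 = 687/14
  p_2/q_2 = 67375/1373
  p_3/q_3 = 943937/19236
q_2 = 1373 ≤ 3240 < 19236 = q_3, so the answer is 67375/1373.

67375/1373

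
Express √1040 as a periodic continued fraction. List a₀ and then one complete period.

a₀ = ⌊√1040⌋ = 32.
With m₀=0, d₀=1 and mₖ₊₁ = dₖaₖ − mₖ, dₖ₊₁ = (n − mₖ₊₁²)/dₖ, aₖ₊₁ = ⌊(a₀+mₖ₊₁)/dₖ₊₁⌋:
  k=1: m=32, d=16, a=4
  k=2: m=32, d=1, a=64
d=1 and a=2a₀=64 at k=2, so the next step gives (m, d) = (32, 16) again — its k=1 value — and the period has length 2.

[32; 4, 64]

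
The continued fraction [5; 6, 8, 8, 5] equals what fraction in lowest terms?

10528/2039

Fold from the inside: start with 5/1.
  8 + 1/5 = 41/5
  8 + 5/41 = 333/41
  6 + 41/333 = 2039/333
  5 + 333/2039 = 10528/2039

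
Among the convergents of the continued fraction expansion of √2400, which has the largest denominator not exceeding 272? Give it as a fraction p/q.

4801/98

√2400 = [48; 1, 96, …] (period length 2).
Convergents:
  p_0/q_0 = 48/1
  p_1/q_1 = 49/1
  p_2/q_2 = 4752/97
  p_3/q_3 = 4801/98
  p_4/q_4 = 465648/9505
q_3 = 98 ≤ 272 < 9505 = q_4, so the answer is 4801/98.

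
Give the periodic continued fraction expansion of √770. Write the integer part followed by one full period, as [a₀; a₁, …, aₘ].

a₀ = ⌊√770⌋ = 27.
With m₀=0, d₀=1 and mₖ₊₁ = dₖaₖ − mₖ, dₖ₊₁ = (n − mₖ₊₁²)/dₖ, aₖ₊₁ = ⌊(a₀+mₖ₊₁)/dₖ₊₁⌋:
  k=1: m=27, d=41, a=1
  k=2: m=14, d=14, a=2
  k=3: m=14, d=41, a=1
  k=4: m=27, d=1, a=54
d=1 and a=2a₀=54 at k=4, so the next step gives (m, d) = (27, 41) again — its k=1 value — and the period has length 4.

[27; 1, 2, 1, 54]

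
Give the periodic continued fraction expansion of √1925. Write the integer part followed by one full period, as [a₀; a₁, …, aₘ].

a₀ = ⌊√1925⌋ = 43.
With m₀=0, d₀=1 and mₖ₊₁ = dₖaₖ − mₖ, dₖ₊₁ = (n − mₖ₊₁²)/dₖ, aₖ₊₁ = ⌊(a₀+mₖ₊₁)/dₖ₊₁⌋:
  k=1: m=43, d=76, a=1
  k=2: m=33, d=11, a=6
  k=3: m=33, d=76, a=1
  k=4: m=43, d=1, a=86
d=1 and a=2a₀=86 at k=4, so the next step gives (m, d) = (43, 76) again — its k=1 value — and the period has length 4.

[43; 1, 6, 1, 86]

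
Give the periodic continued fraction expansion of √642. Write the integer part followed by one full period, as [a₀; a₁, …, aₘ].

[25; 2, 1, 24, 1, 2, 50]

a₀ = ⌊√642⌋ = 25.
With m₀=0, d₀=1 and mₖ₊₁ = dₖaₖ − mₖ, dₖ₊₁ = (n − mₖ₊₁²)/dₖ, aₖ₊₁ = ⌊(a₀+mₖ₊₁)/dₖ₊₁⌋:
  k=1: m=25, d=17, a=2
  k=2: m=9, d=33, a=1
  k=3: m=24, d=2, a=24
  k=4: m=24, d=33, a=1
  k=5: m=9, d=17, a=2
  k=6: m=25, d=1, a=50
d=1 and a=2a₀=50 at k=6, so the next step gives (m, d) = (25, 17) again — its k=1 value — and the period has length 6.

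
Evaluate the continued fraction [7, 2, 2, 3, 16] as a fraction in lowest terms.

2053/277

Fold from the inside: start with 16/1.
  3 + 1/16 = 49/16
  2 + 16/49 = 114/49
  2 + 49/114 = 277/114
  7 + 114/277 = 2053/277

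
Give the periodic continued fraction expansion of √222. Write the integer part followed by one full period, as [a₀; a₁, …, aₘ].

a₀ = ⌊√222⌋ = 14.
With m₀=0, d₀=1 and mₖ₊₁ = dₖaₖ − mₖ, dₖ₊₁ = (n − mₖ₊₁²)/dₖ, aₖ₊₁ = ⌊(a₀+mₖ₊₁)/dₖ₊₁⌋:
  k=1: m=14, d=26, a=1
  k=2: m=12, d=3, a=8
  k=3: m=12, d=26, a=1
  k=4: m=14, d=1, a=28
d=1 and a=2a₀=28 at k=4, so the next step gives (m, d) = (14, 26) again — its k=1 value — and the period has length 4.

[14; 1, 8, 1, 28]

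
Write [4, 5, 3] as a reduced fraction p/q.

67/16

Fold from the inside: start with 3/1.
  5 + 1/3 = 16/3
  4 + 3/16 = 67/16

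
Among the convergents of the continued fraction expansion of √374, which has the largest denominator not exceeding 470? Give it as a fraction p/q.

3365/174

√374 = [19; 2, 1, 18, 1, 2, 38, …] (period length 6).
Convergents:
  p_0/q_0 = 19/1
  p_1/q_1 = 39/2
  p_2/q_2 = 58/3
  p_3/q_3 = 1083/56
  p_4/q_4 = 1141/59
  p_5/q_5 = 3365/174
  p_6/q_6 = 129011/6671
q_5 = 174 ≤ 470 < 6671 = q_6, so the answer is 3365/174.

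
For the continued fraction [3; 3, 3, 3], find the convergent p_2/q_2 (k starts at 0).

33/10

Using pₖ = aₖpₖ₋₁ + pₖ₋₂, qₖ = aₖqₖ₋₁ + qₖ₋₂ (with p₋₁=1, p₋₂=0, q₋₁=0, q₋₂=1):
  k=0: a=3, p=3, q=1
  k=1: a=3, p=10, q=3
  k=2: a=3, p=33, q=10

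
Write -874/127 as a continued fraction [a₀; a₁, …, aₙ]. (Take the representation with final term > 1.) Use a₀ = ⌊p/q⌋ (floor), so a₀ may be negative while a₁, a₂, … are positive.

-874 = -7×127 + 15
127 = 8×15 + 7
15 = 2×7 + 1
7 = 7×1 + 0  (stop)
So -874/127 = [-7; 8, 2, 7].

[-7; 8, 2, 7]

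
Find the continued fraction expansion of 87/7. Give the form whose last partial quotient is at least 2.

87 = 12·7 + 3
7 = 2·3 + 1
3 = 3·1 + 0  (stop)
So 87/7 = [12; 2, 3].

[12; 2, 3]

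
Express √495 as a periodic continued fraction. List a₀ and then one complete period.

a₀ = ⌊√495⌋ = 22.
With m₀=0, d₀=1 and mₖ₊₁ = dₖaₖ − mₖ, dₖ₊₁ = (n − mₖ₊₁²)/dₖ, aₖ₊₁ = ⌊(a₀+mₖ₊₁)/dₖ₊₁⌋:
  k=1: m=22, d=11, a=4
  k=2: m=22, d=1, a=44
d=1 and a=2a₀=44 at k=2, so the next step gives (m, d) = (22, 11) again — its k=1 value — and the period has length 2.

[22; 4, 44]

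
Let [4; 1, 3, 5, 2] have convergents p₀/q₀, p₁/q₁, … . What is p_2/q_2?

Using pₖ = aₖpₖ₋₁ + pₖ₋₂, qₖ = aₖqₖ₋₁ + qₖ₋₂ (with p₋₁=1, p₋₂=0, q₋₁=0, q₋₂=1):
  k=0: a=4, p=4, q=1
  k=1: a=1, p=5, q=1
  k=2: a=3, p=19, q=4

19/4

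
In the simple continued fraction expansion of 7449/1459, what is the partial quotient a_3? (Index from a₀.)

7449 = 5·1459 + 154   →  a_0 = 5
1459 = 9·154 + 73   →  a_1 = 9
154 = 2·73 + 8   →  a_2 = 2
73 = 9·8 + 1   →  a_3 = 9

9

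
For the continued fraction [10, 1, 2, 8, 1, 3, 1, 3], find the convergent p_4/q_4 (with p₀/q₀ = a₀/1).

Using pₖ = aₖpₖ₋₁ + pₖ₋₂, qₖ = aₖqₖ₋₁ + qₖ₋₂ (with p₋₁=1, p₋₂=0, q₋₁=0, q₋₂=1):
  k=0: a=10, p=10, q=1
  k=1: a=1, p=11, q=1
  k=2: a=2, p=32, q=3
  k=3: a=8, p=267, q=25
  k=4: a=1, p=299, q=28

299/28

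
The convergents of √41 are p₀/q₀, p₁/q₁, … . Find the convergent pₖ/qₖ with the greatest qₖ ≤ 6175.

25414/3969

√41 = [6; 2, 2, 12, …] (period length 3).
Convergents:
  p_0/q_0 = 6/1
  p_1/q_1 = 13/2
  p_2/q_2 = 32/5
  p_3/q_3 = 397/62
  p_4/q_4 = 826/129
  p_5/q_5 = 2049/320
  p_6/q_6 = 25414/3969
  p_7/q_7 = 52877/8258
q_6 = 3969 ≤ 6175 < 8258 = q_7, so the answer is 25414/3969.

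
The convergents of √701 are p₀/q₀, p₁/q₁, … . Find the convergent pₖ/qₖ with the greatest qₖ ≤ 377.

√701 = [26; 2, 10, 10, 2, 52, …] (period length 5).
Convergents:
  p_0/q_0 = 26/1
  p_1/q_1 = 53/2
  p_2/q_2 = 556/21
  p_3/q_3 = 5613/212
  p_4/q_4 = 11782/445
q_3 = 212 ≤ 377 < 445 = q_4, so the answer is 5613/212.

5613/212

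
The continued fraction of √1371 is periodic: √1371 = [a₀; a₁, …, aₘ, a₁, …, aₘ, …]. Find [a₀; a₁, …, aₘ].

a₀ = ⌊√1371⌋ = 37.

[37; 37, 74]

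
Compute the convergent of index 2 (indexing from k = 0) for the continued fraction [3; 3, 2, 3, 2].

23/7

Using pₖ = aₖpₖ₋₁ + pₖ₋₂, qₖ = aₖqₖ₋₁ + qₖ₋₂ (with p₋₁=1, p₋₂=0, q₋₁=0, q₋₂=1):
  k=0: a=3, p=3, q=1
  k=1: a=3, p=10, q=3
  k=2: a=2, p=23, q=7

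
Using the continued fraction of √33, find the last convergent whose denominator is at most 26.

√33 = [5; 1, 2, 1, 10, …] (period length 4).
Convergents:
  p_0/q_0 = 5/1
  p_1/q_1 = 6/1
  p_2/q_2 = 17/3
  p_3/q_3 = 23/4
  p_4/q_4 = 247/43
q_3 = 4 ≤ 26 < 43 = q_4, so the answer is 23/4.

23/4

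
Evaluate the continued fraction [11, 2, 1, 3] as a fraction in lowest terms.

Fold from the inside: start with 3/1.
  1 + 1/3 = 4/3
  2 + 3/4 = 11/4
  11 + 4/11 = 125/11

125/11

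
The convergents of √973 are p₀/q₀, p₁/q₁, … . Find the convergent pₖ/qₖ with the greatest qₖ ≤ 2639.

√973 = [31; 5, 5, 2, 8, 2, 5, 5, 62, …] (period length 8).
Convergents:
  p_0/q_0 = 31/1
  p_1/q_1 = 156/5
  p_2/q_2 = 811/26
  p_3/q_3 = 1778/57
  p_4/q_4 = 15035/482
  p_5/q_5 = 31848/1021
  p_6/q_6 = 174275/5587
q_5 = 1021 ≤ 2639 < 5587 = q_6, so the answer is 31848/1021.

31848/1021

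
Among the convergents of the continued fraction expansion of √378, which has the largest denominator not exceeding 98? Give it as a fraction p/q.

1011/52

√378 = [19; 2, 3, 1, 4, 1, 3, 2, 38, …] (period length 8).
Convergents:
  p_0/q_0 = 19/1
  p_1/q_1 = 39/2
  p_2/q_2 = 136/7
  p_3/q_3 = 175/9
  p_4/q_4 = 836/43
  p_5/q_5 = 1011/52
  p_6/q_6 = 3869/199
q_5 = 52 ≤ 98 < 199 = q_6, so the answer is 1011/52.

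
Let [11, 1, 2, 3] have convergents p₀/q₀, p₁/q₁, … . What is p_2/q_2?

35/3

Using pₖ = aₖpₖ₋₁ + pₖ₋₂, qₖ = aₖqₖ₋₁ + qₖ₋₂ (with p₋₁=1, p₋₂=0, q₋₁=0, q₋₂=1):
  k=0: a=11, p=11, q=1
  k=1: a=1, p=12, q=1
  k=2: a=2, p=35, q=3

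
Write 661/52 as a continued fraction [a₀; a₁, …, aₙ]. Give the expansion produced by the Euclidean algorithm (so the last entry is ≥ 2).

661 = 12·52 + 37
52 = 1·37 + 15
37 = 2·15 + 7
15 = 2·7 + 1
7 = 7·1 + 0  (stop)
So 661/52 = [12; 1, 2, 2, 7].

[12; 1, 2, 2, 7]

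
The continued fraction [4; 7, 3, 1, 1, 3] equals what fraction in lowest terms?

753/182

Fold from the inside: start with 3/1.
  1 + 1/3 = 4/3
  1 + 3/4 = 7/4
  3 + 4/7 = 25/7
  7 + 7/25 = 182/25
  4 + 25/182 = 753/182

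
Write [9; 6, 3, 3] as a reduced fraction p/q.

Using pₖ = aₖpₖ₋₁ + pₖ₋₂ and qₖ = aₖqₖ₋₁ + qₖ₋₂:
  k=0: a=9, p=9, q=1
  k=1: a=6, p=55, q=6
  k=2: a=3, p=174, q=19
  k=3: a=3, p=577, q=63

577/63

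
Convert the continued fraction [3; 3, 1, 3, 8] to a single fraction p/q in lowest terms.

Using pₖ = aₖpₖ₋₁ + pₖ₋₂ and qₖ = aₖqₖ₋₁ + qₖ₋₂:
  k=0: a=3, p=3, q=1
  k=1: a=3, p=10, q=3
  k=2: a=1, p=13, q=4
  k=3: a=3, p=49, q=15
  k=4: a=8, p=405, q=124

405/124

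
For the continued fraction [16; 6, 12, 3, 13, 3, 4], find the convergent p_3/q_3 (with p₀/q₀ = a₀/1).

Using pₖ = aₖpₖ₋₁ + pₖ₋₂, qₖ = aₖqₖ₋₁ + qₖ₋₂ (with p₋₁=1, p₋₂=0, q₋₁=0, q₋₂=1):
  k=0: a=16, p=16, q=1
  k=1: a=6, p=97, q=6
  k=2: a=12, p=1180, q=73
  k=3: a=3, p=3637, q=225

3637/225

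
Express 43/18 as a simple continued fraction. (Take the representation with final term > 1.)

[2; 2, 1, 1, 3]

43 = 2*18 + 7
18 = 2*7 + 4
7 = 1*4 + 3
4 = 1*3 + 1
3 = 3*1 + 0  (stop)
So 43/18 = [2; 2, 1, 1, 3].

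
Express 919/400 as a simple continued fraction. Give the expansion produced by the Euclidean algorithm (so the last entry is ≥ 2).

919 = 2×400 + 119
400 = 3×119 + 43
119 = 2×43 + 33
43 = 1×33 + 10
33 = 3×10 + 3
10 = 3×3 + 1
3 = 3×1 + 0  (stop)
So 919/400 = [2; 3, 2, 1, 3, 3, 3].

[2; 3, 2, 1, 3, 3, 3]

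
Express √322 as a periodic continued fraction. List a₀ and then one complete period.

a₀ = ⌊√322⌋ = 17.
With m₀=0, d₀=1 and mₖ₊₁ = dₖaₖ − mₖ, dₖ₊₁ = (n − mₖ₊₁²)/dₖ, aₖ₊₁ = ⌊(a₀+mₖ₊₁)/dₖ₊₁⌋:
  k=1: m=17, d=33, a=1
  k=2: m=16, d=2, a=16
  k=3: m=16, d=33, a=1
  k=4: m=17, d=1, a=34
d=1 and a=2a₀=34 at k=4, so the next step gives (m, d) = (17, 33) again — its k=1 value — and the period has length 4.

[17; 1, 16, 1, 34]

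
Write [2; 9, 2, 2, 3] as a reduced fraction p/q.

Fold from the inside: start with 3/1.
  2 + 1/3 = 7/3
  2 + 3/7 = 17/7
  9 + 7/17 = 160/17
  2 + 17/160 = 337/160

337/160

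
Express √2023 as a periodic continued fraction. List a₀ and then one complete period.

[44; 1, 43, 1, 88]

a₀ = ⌊√2023⌋ = 44.
With m₀=0, d₀=1 and mₖ₊₁ = dₖaₖ − mₖ, dₖ₊₁ = (n − mₖ₊₁²)/dₖ, aₖ₊₁ = ⌊(a₀+mₖ₊₁)/dₖ₊₁⌋:
  k=1: m=44, d=87, a=1
  k=2: m=43, d=2, a=43
  k=3: m=43, d=87, a=1
  k=4: m=44, d=1, a=88
d=1 and a=2a₀=88 at k=4, so the next step gives (m, d) = (44, 87) again — its k=1 value — and the period has length 4.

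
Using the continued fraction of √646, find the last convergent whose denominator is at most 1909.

31059/1222

√646 = [25; 2, 2, 2, 50, …] (period length 4).
Convergents:
  p_0/q_0 = 25/1
  p_1/q_1 = 51/2
  p_2/q_2 = 127/5
  p_3/q_3 = 305/12
  p_4/q_4 = 15377/605
  p_5/q_5 = 31059/1222
  p_6/q_6 = 77495/3049
q_5 = 1222 ≤ 1909 < 3049 = q_6, so the answer is 31059/1222.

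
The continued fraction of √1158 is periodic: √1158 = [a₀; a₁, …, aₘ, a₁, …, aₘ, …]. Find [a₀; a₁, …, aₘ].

a₀ = ⌊√1158⌋ = 34.

[34; 34, 68]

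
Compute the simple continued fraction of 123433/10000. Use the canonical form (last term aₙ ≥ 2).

123433 = 12×10000 + 3433
10000 = 2×3433 + 3134
3433 = 1×3134 + 299
3134 = 10×299 + 144
299 = 2×144 + 11
144 = 13×11 + 1
11 = 11×1 + 0  (stop)
So 123433/10000 = [12; 2, 1, 10, 2, 13, 11].

[12; 2, 1, 10, 2, 13, 11]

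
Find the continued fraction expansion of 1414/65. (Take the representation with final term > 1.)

1414 = 21·65 + 49
65 = 1·49 + 16
49 = 3·16 + 1
16 = 16·1 + 0  (stop)
So 1414/65 = [21; 1, 3, 16].

[21; 1, 3, 16]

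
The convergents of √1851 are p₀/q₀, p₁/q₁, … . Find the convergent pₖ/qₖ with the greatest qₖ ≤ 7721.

√1851 = [43; 43, 86, …] (period length 2).
Convergents:
  p_0/q_0 = 43/1
  p_1/q_1 = 1850/43
  p_2/q_2 = 159143/3699
  p_3/q_3 = 6844999/159100
q_2 = 3699 ≤ 7721 < 159100 = q_3, so the answer is 159143/3699.

159143/3699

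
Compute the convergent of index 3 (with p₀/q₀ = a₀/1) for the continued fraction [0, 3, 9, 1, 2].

10/31

Using pₖ = aₖpₖ₋₁ + pₖ₋₂, qₖ = aₖqₖ₋₁ + qₖ₋₂ (with p₋₁=1, p₋₂=0, q₋₁=0, q₋₂=1):
  k=0: a=0, p=0, q=1
  k=1: a=3, p=1, q=3
  k=2: a=9, p=9, q=28
  k=3: a=1, p=10, q=31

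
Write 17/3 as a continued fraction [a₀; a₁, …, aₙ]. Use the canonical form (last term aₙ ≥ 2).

17 = 5·3 + 2
3 = 1·2 + 1
2 = 2·1 + 0  (stop)
So 17/3 = [5; 1, 2].

[5; 1, 2]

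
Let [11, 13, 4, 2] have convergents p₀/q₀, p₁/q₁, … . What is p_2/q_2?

587/53

Using pₖ = aₖpₖ₋₁ + pₖ₋₂, qₖ = aₖqₖ₋₁ + qₖ₋₂ (with p₋₁=1, p₋₂=0, q₋₁=0, q₋₂=1):
  k=0: a=11, p=11, q=1
  k=1: a=13, p=144, q=13
  k=2: a=4, p=587, q=53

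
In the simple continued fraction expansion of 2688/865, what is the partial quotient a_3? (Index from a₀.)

3

2688 = 3·865 + 93   →  a_0 = 3
865 = 9·93 + 28   →  a_1 = 9
93 = 3·28 + 9   →  a_2 = 3
28 = 3·9 + 1   →  a_3 = 3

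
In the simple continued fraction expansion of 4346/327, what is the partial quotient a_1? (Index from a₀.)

4346 = 13·327 + 95   →  a_0 = 13
327 = 3·95 + 42   →  a_1 = 3

3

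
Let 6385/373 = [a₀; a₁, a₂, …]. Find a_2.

6385 = 17·373 + 44   →  a_0 = 17
373 = 8·44 + 21   →  a_1 = 8
44 = 2·21 + 2   →  a_2 = 2

2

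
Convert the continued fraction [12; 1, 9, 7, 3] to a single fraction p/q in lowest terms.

Fold from the inside: start with 3/1.
  7 + 1/3 = 22/3
  9 + 3/22 = 201/22
  1 + 22/201 = 223/201
  12 + 201/223 = 2877/223

2877/223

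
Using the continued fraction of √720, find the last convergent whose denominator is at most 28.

161/6

√720 = [26; 1, 4, 1, 52, …] (period length 4).
Convergents:
  p_0/q_0 = 26/1
  p_1/q_1 = 27/1
  p_2/q_2 = 134/5
  p_3/q_3 = 161/6
  p_4/q_4 = 8506/317
q_3 = 6 ≤ 28 < 317 = q_4, so the answer is 161/6.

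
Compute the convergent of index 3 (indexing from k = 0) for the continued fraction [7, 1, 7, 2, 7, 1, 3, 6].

Using pₖ = aₖpₖ₋₁ + pₖ₋₂, qₖ = aₖqₖ₋₁ + qₖ₋₂ (with p₋₁=1, p₋₂=0, q₋₁=0, q₋₂=1):
  k=0: a=7, p=7, q=1
  k=1: a=1, p=8, q=1
  k=2: a=7, p=63, q=8
  k=3: a=2, p=134, q=17

134/17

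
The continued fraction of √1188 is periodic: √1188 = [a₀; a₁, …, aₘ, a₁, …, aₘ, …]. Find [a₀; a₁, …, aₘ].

[34; 2, 7, 6, 7, 2, 68]

a₀ = ⌊√1188⌋ = 34.
With m₀=0, d₀=1 and mₖ₊₁ = dₖaₖ − mₖ, dₖ₊₁ = (n − mₖ₊₁²)/dₖ, aₖ₊₁ = ⌊(a₀+mₖ₊₁)/dₖ₊₁⌋:
  k=1: m=34, d=32, a=2
  k=2: m=30, d=9, a=7
  k=3: m=33, d=11, a=6
  k=4: m=33, d=9, a=7
  k=5: m=30, d=32, a=2
  k=6: m=34, d=1, a=68
d=1 and a=2a₀=68 at k=6, so the next step gives (m, d) = (34, 32) again — its k=1 value — and the period has length 6.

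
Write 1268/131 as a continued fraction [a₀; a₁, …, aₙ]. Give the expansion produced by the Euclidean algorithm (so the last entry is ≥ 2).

1268 = 9×131 + 89
131 = 1×89 + 42
89 = 2×42 + 5
42 = 8×5 + 2
5 = 2×2 + 1
2 = 2×1 + 0  (stop)
So 1268/131 = [9; 1, 2, 8, 2, 2].

[9; 1, 2, 8, 2, 2]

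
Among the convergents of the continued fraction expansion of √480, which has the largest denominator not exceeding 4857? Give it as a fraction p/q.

√480 = [21; 1, 9, 1, 42, …] (period length 4).
Convergents:
  p_0/q_0 = 21/1
  p_1/q_1 = 22/1
  p_2/q_2 = 219/10
  p_3/q_3 = 241/11
  p_4/q_4 = 10341/472
  p_5/q_5 = 10582/483
  p_6/q_6 = 105579/4819
  p_7/q_7 = 116161/5302
q_6 = 4819 ≤ 4857 < 5302 = q_7, so the answer is 105579/4819.

105579/4819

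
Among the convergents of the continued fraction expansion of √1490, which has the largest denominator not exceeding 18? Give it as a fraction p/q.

193/5

√1490 = [38; 1, 1, 1, 1, 76, …] (period length 5).
Convergents:
  p_0/q_0 = 38/1
  p_1/q_1 = 39/1
  p_2/q_2 = 77/2
  p_3/q_3 = 116/3
  p_4/q_4 = 193/5
  p_5/q_5 = 14784/383
q_4 = 5 ≤ 18 < 383 = q_5, so the answer is 193/5.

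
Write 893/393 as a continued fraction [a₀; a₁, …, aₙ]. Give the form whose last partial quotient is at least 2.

[2; 3, 1, 2, 17, 2]

893 = 2*393 + 107
393 = 3*107 + 72
107 = 1*72 + 35
72 = 2*35 + 2
35 = 17*2 + 1
2 = 2*1 + 0  (stop)
So 893/393 = [2; 3, 1, 2, 17, 2].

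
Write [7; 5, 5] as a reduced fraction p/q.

Fold from the inside: start with 5/1.
  5 + 1/5 = 26/5
  7 + 5/26 = 187/26

187/26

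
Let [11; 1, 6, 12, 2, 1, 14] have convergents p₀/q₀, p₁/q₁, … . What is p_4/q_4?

Using pₖ = aₖpₖ₋₁ + pₖ₋₂, qₖ = aₖqₖ₋₁ + qₖ₋₂ (with p₋₁=1, p₋₂=0, q₋₁=0, q₋₂=1):
  k=0: a=11, p=11, q=1
  k=1: a=1, p=12, q=1
  k=2: a=6, p=83, q=7
  k=3: a=12, p=1008, q=85
  k=4: a=2, p=2099, q=177

2099/177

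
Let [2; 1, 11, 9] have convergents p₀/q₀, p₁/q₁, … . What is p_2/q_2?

35/12

Using pₖ = aₖpₖ₋₁ + pₖ₋₂, qₖ = aₖqₖ₋₁ + qₖ₋₂ (with p₋₁=1, p₋₂=0, q₋₁=0, q₋₂=1):
  k=0: a=2, p=2, q=1
  k=1: a=1, p=3, q=1
  k=2: a=11, p=35, q=12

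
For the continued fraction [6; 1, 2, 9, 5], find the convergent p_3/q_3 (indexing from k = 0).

187/28

Using pₖ = aₖpₖ₋₁ + pₖ₋₂, qₖ = aₖqₖ₋₁ + qₖ₋₂ (with p₋₁=1, p₋₂=0, q₋₁=0, q₋₂=1):
  k=0: a=6, p=6, q=1
  k=1: a=1, p=7, q=1
  k=2: a=2, p=20, q=3
  k=3: a=9, p=187, q=28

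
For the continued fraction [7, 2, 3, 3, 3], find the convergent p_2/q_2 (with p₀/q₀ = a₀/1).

Using pₖ = aₖpₖ₋₁ + pₖ₋₂, qₖ = aₖqₖ₋₁ + qₖ₋₂ (with p₋₁=1, p₋₂=0, q₋₁=0, q₋₂=1):
  k=0: a=7, p=7, q=1
  k=1: a=2, p=15, q=2
  k=2: a=3, p=52, q=7

52/7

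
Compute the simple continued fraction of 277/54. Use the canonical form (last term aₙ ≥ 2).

277 = 5*54 + 7
54 = 7*7 + 5
7 = 1*5 + 2
5 = 2*2 + 1
2 = 2*1 + 0  (stop)
So 277/54 = [5; 7, 1, 2, 2].

[5; 7, 1, 2, 2]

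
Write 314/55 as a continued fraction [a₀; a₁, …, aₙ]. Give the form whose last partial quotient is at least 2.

[5; 1, 2, 2, 3, 2]

314 = 5·55 + 39
55 = 1·39 + 16
39 = 2·16 + 7
16 = 2·7 + 2
7 = 3·2 + 1
2 = 2·1 + 0  (stop)
So 314/55 = [5; 1, 2, 2, 3, 2].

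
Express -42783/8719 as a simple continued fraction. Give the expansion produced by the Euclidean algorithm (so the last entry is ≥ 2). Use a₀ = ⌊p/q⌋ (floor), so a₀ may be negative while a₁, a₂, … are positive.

[-5; 10, 1, 2, 1, 4, 3, 13]

-42783 = -5×8719 + 812
8719 = 10×812 + 599
812 = 1×599 + 213
599 = 2×213 + 173
213 = 1×173 + 40
173 = 4×40 + 13
40 = 3×13 + 1
13 = 13×1 + 0  (stop)
So -42783/8719 = [-5; 10, 1, 2, 1, 4, 3, 13].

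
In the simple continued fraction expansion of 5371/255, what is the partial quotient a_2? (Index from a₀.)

5371 = 21·255 + 16   →  a_0 = 21
255 = 15·16 + 15   →  a_1 = 15
16 = 1·15 + 1   →  a_2 = 1

1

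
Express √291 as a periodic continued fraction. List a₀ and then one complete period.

[17; 17, 34]

a₀ = ⌊√291⌋ = 17.
With m₀=0, d₀=1 and mₖ₊₁ = dₖaₖ − mₖ, dₖ₊₁ = (n − mₖ₊₁²)/dₖ, aₖ₊₁ = ⌊(a₀+mₖ₊₁)/dₖ₊₁⌋:
  k=1: m=17, d=2, a=17
  k=2: m=17, d=1, a=34
d=1 and a=2a₀=34 at k=2, so the next step gives (m, d) = (17, 2) again — its k=1 value — and the period has length 2.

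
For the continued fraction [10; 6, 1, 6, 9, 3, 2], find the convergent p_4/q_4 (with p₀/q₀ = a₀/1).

4454/439

Using pₖ = aₖpₖ₋₁ + pₖ₋₂, qₖ = aₖqₖ₋₁ + qₖ₋₂ (with p₋₁=1, p₋₂=0, q₋₁=0, q₋₂=1):
  k=0: a=10, p=10, q=1
  k=1: a=6, p=61, q=6
  k=2: a=1, p=71, q=7
  k=3: a=6, p=487, q=48
  k=4: a=9, p=4454, q=439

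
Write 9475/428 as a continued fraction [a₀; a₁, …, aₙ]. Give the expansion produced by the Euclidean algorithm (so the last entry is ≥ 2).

[22; 7, 3, 1, 14]

9475 = 22×428 + 59
428 = 7×59 + 15
59 = 3×15 + 14
15 = 1×14 + 1
14 = 14×1 + 0  (stop)
So 9475/428 = [22; 7, 3, 1, 14].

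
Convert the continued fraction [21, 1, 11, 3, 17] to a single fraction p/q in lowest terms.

Using pₖ = aₖpₖ₋₁ + pₖ₋₂ and qₖ = aₖqₖ₋₁ + qₖ₋₂:
  k=0: a=21, p=21, q=1
  k=1: a=1, p=22, q=1
  k=2: a=11, p=263, q=12
  k=3: a=3, p=811, q=37
  k=4: a=17, p=14050, q=641

14050/641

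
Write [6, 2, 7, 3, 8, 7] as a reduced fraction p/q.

18007/2784

Fold from the inside: start with 7/1.
  8 + 1/7 = 57/7
  3 + 7/57 = 178/57
  7 + 57/178 = 1303/178
  2 + 178/1303 = 2784/1303
  6 + 1303/2784 = 18007/2784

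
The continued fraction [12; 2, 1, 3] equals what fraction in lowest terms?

Fold from the inside: start with 3/1.
  1 + 1/3 = 4/3
  2 + 3/4 = 11/4
  12 + 4/11 = 136/11

136/11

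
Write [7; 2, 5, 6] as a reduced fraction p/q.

507/68

Using pₖ = aₖpₖ₋₁ + pₖ₋₂ and qₖ = aₖqₖ₋₁ + qₖ₋₂:
  k=0: a=7, p=7, q=1
  k=1: a=2, p=15, q=2
  k=2: a=5, p=82, q=11
  k=3: a=6, p=507, q=68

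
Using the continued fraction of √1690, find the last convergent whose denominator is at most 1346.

√1690 = [41; 9, 8, 9, 82, …] (period length 4).
Convergents:
  p_0/q_0 = 41/1
  p_1/q_1 = 370/9
  p_2/q_2 = 3001/73
  p_3/q_3 = 27379/666
  p_4/q_4 = 2248079/54685
q_3 = 666 ≤ 1346 < 54685 = q_4, so the answer is 27379/666.

27379/666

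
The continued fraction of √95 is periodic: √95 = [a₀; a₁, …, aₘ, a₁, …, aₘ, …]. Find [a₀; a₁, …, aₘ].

[9; 1, 2, 1, 18]

a₀ = ⌊√95⌋ = 9.
With m₀=0, d₀=1 and mₖ₊₁ = dₖaₖ − mₖ, dₖ₊₁ = (n − mₖ₊₁²)/dₖ, aₖ₊₁ = ⌊(a₀+mₖ₊₁)/dₖ₊₁⌋:
  k=1: m=9, d=14, a=1
  k=2: m=5, d=5, a=2
  k=3: m=5, d=14, a=1
  k=4: m=9, d=1, a=18
d=1 and a=2a₀=18 at k=4, so the next step gives (m, d) = (9, 14) again — its k=1 value — and the period has length 4.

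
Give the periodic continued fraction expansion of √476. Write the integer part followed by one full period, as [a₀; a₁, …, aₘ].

a₀ = ⌊√476⌋ = 21.

[21; 1, 4, 2, 10, 2, 4, 1, 42]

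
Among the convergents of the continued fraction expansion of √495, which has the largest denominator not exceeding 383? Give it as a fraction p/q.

3938/177

√495 = [22; 4, 44, …] (period length 2).
Convergents:
  p_0/q_0 = 22/1
  p_1/q_1 = 89/4
  p_2/q_2 = 3938/177
  p_3/q_3 = 15841/712
q_2 = 177 ≤ 383 < 712 = q_3, so the answer is 3938/177.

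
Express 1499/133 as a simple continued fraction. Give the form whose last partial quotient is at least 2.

1499 = 11×133 + 36
133 = 3×36 + 25
36 = 1×25 + 11
25 = 2×11 + 3
11 = 3×3 + 2
3 = 1×2 + 1
2 = 2×1 + 0  (stop)
So 1499/133 = [11; 3, 1, 2, 3, 1, 2].

[11; 3, 1, 2, 3, 1, 2]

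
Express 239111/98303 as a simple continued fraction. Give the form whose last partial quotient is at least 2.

239111 = 2*98303 + 42505
98303 = 2*42505 + 13293
42505 = 3*13293 + 2626
13293 = 5*2626 + 163
2626 = 16*163 + 18
163 = 9*18 + 1
18 = 18*1 + 0  (stop)
So 239111/98303 = [2; 2, 3, 5, 16, 9, 18].

[2; 2, 3, 5, 16, 9, 18]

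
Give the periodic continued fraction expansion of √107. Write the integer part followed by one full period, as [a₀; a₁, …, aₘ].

[10; 2, 1, 9, 1, 2, 20]

a₀ = ⌊√107⌋ = 10.
With m₀=0, d₀=1 and mₖ₊₁ = dₖaₖ − mₖ, dₖ₊₁ = (n − mₖ₊₁²)/dₖ, aₖ₊₁ = ⌊(a₀+mₖ₊₁)/dₖ₊₁⌋:
  k=1: m=10, d=7, a=2
  k=2: m=4, d=13, a=1
  k=3: m=9, d=2, a=9
  k=4: m=9, d=13, a=1
  k=5: m=4, d=7, a=2
  k=6: m=10, d=1, a=20
d=1 and a=2a₀=20 at k=6, so the next step gives (m, d) = (10, 7) again — its k=1 value — and the period has length 6.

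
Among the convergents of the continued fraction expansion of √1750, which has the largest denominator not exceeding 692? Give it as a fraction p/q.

21042/503

√1750 = [41; 1, 4, 1, 82, …] (period length 4).
Convergents:
  p_0/q_0 = 41/1
  p_1/q_1 = 42/1
  p_2/q_2 = 209/5
  p_3/q_3 = 251/6
  p_4/q_4 = 20791/497
  p_5/q_5 = 21042/503
  p_6/q_6 = 104959/2509
q_5 = 503 ≤ 692 < 2509 = q_6, so the answer is 21042/503.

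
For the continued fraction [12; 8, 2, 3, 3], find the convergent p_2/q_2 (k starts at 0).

206/17

Using pₖ = aₖpₖ₋₁ + pₖ₋₂, qₖ = aₖqₖ₋₁ + qₖ₋₂ (with p₋₁=1, p₋₂=0, q₋₁=0, q₋₂=1):
  k=0: a=12, p=12, q=1
  k=1: a=8, p=97, q=8
  k=2: a=2, p=206, q=17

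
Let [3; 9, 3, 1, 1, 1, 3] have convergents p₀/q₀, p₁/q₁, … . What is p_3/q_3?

115/37

Using pₖ = aₖpₖ₋₁ + pₖ₋₂, qₖ = aₖqₖ₋₁ + qₖ₋₂ (with p₋₁=1, p₋₂=0, q₋₁=0, q₋₂=1):
  k=0: a=3, p=3, q=1
  k=1: a=9, p=28, q=9
  k=2: a=3, p=87, q=28
  k=3: a=1, p=115, q=37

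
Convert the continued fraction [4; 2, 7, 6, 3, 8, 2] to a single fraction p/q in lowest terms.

22922/5131

Using pₖ = aₖpₖ₋₁ + pₖ₋₂ and qₖ = aₖqₖ₋₁ + qₖ₋₂:
  k=0: a=4, p=4, q=1
  k=1: a=2, p=9, q=2
  k=2: a=7, p=67, q=15
  k=3: a=6, p=411, q=92
  k=4: a=3, p=1300, q=291
  k=5: a=8, p=10811, q=2420
  k=6: a=2, p=22922, q=5131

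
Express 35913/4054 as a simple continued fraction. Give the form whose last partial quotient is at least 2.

[8; 1, 6, 13, 3, 14]

35913 = 8*4054 + 3481
4054 = 1*3481 + 573
3481 = 6*573 + 43
573 = 13*43 + 14
43 = 3*14 + 1
14 = 14*1 + 0  (stop)
So 35913/4054 = [8; 1, 6, 13, 3, 14].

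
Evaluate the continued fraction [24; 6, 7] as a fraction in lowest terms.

Using pₖ = aₖpₖ₋₁ + pₖ₋₂ and qₖ = aₖqₖ₋₁ + qₖ₋₂:
  k=0: a=24, p=24, q=1
  k=1: a=6, p=145, q=6
  k=2: a=7, p=1039, q=43

1039/43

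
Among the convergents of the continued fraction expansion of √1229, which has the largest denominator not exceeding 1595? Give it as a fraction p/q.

21490/613

√1229 = [35; 17, 1, 1, 17, 70, …] (period length 5).
Convergents:
  p_0/q_0 = 35/1
  p_1/q_1 = 596/17
  p_2/q_2 = 631/18
  p_3/q_3 = 1227/35
  p_4/q_4 = 21490/613
  p_5/q_5 = 1505527/42945
q_4 = 613 ≤ 1595 < 42945 = q_5, so the answer is 21490/613.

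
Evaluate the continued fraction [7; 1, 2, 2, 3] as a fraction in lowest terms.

Using pₖ = aₖpₖ₋₁ + pₖ₋₂ and qₖ = aₖqₖ₋₁ + qₖ₋₂:
  k=0: a=7, p=7, q=1
  k=1: a=1, p=8, q=1
  k=2: a=2, p=23, q=3
  k=3: a=2, p=54, q=7
  k=4: a=3, p=185, q=24

185/24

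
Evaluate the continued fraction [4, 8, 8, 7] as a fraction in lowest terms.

1909/463

Fold from the inside: start with 7/1.
  8 + 1/7 = 57/7
  8 + 7/57 = 463/57
  4 + 57/463 = 1909/463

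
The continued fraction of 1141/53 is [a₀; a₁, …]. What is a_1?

1141 = 21·53 + 28   →  a_0 = 21
53 = 1·28 + 25   →  a_1 = 1

1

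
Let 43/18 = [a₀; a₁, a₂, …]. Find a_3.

1

43 = 2·18 + 7   →  a_0 = 2
18 = 2·7 + 4   →  a_1 = 2
7 = 1·4 + 3   →  a_2 = 1
4 = 1·3 + 1   →  a_3 = 1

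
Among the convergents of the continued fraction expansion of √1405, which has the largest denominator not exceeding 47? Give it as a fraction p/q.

√1405 = [37; 2, 14, 2, 74, …] (period length 4).
Convergents:
  p_0/q_0 = 37/1
  p_1/q_1 = 75/2
  p_2/q_2 = 1087/29
  p_3/q_3 = 2249/60
q_2 = 29 ≤ 47 < 60 = q_3, so the answer is 1087/29.

1087/29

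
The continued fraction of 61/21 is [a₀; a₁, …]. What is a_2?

9

61 = 2·21 + 19   →  a_0 = 2
21 = 1·19 + 2   →  a_1 = 1
19 = 9·2 + 1   →  a_2 = 9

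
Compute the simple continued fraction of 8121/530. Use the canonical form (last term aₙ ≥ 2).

[15; 3, 10, 17]

8121 = 15×530 + 171
530 = 3×171 + 17
171 = 10×17 + 1
17 = 17×1 + 0  (stop)
So 8121/530 = [15; 3, 10, 17].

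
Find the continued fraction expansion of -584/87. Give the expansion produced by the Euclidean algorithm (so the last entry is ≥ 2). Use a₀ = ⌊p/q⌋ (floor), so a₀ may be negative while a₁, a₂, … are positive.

[-7; 3, 2, 12]

-584 = -7×87 + 25
87 = 3×25 + 12
25 = 2×12 + 1
12 = 12×1 + 0  (stop)
So -584/87 = [-7; 3, 2, 12].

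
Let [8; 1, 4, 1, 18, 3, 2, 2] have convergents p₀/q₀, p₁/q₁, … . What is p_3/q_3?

Using pₖ = aₖpₖ₋₁ + pₖ₋₂, qₖ = aₖqₖ₋₁ + qₖ₋₂ (with p₋₁=1, p₋₂=0, q₋₁=0, q₋₂=1):
  k=0: a=8, p=8, q=1
  k=1: a=1, p=9, q=1
  k=2: a=4, p=44, q=5
  k=3: a=1, p=53, q=6

53/6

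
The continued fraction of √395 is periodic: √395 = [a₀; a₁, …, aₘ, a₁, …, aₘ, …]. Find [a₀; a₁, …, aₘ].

[19; 1, 6, 1, 38]

a₀ = ⌊√395⌋ = 19.
With m₀=0, d₀=1 and mₖ₊₁ = dₖaₖ − mₖ, dₖ₊₁ = (n − mₖ₊₁²)/dₖ, aₖ₊₁ = ⌊(a₀+mₖ₊₁)/dₖ₊₁⌋:
  k=1: m=19, d=34, a=1
  k=2: m=15, d=5, a=6
  k=3: m=15, d=34, a=1
  k=4: m=19, d=1, a=38
d=1 and a=2a₀=38 at k=4, so the next step gives (m, d) = (19, 34) again — its k=1 value — and the period has length 4.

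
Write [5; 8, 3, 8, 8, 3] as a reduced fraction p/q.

Using pₖ = aₖpₖ₋₁ + pₖ₋₂ and qₖ = aₖqₖ₋₁ + qₖ₋₂:
  k=0: a=5, p=5, q=1
  k=1: a=8, p=41, q=8
  k=2: a=3, p=128, q=25
  k=3: a=8, p=1065, q=208
  k=4: a=8, p=8648, q=1689
  k=5: a=3, p=27009, q=5275

27009/5275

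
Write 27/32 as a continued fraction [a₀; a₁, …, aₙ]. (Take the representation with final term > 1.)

[0; 1, 5, 2, 2]

27 = 0·32 + 27
32 = 1·27 + 5
27 = 5·5 + 2
5 = 2·2 + 1
2 = 2·1 + 0  (stop)
So 27/32 = [0; 1, 5, 2, 2].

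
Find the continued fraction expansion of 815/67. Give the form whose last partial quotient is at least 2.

[12; 6, 11]

815 = 12·67 + 11
67 = 6·11 + 1
11 = 11·1 + 0  (stop)
So 815/67 = [12; 6, 11].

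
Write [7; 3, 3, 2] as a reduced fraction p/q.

Using pₖ = aₖpₖ₋₁ + pₖ₋₂ and qₖ = aₖqₖ₋₁ + qₖ₋₂:
  k=0: a=7, p=7, q=1
  k=1: a=3, p=22, q=3
  k=2: a=3, p=73, q=10
  k=3: a=2, p=168, q=23

168/23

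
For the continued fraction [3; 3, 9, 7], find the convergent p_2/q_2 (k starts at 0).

Using pₖ = aₖpₖ₋₁ + pₖ₋₂, qₖ = aₖqₖ₋₁ + qₖ₋₂ (with p₋₁=1, p₋₂=0, q₋₁=0, q₋₂=1):
  k=0: a=3, p=3, q=1
  k=1: a=3, p=10, q=3
  k=2: a=9, p=93, q=28

93/28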